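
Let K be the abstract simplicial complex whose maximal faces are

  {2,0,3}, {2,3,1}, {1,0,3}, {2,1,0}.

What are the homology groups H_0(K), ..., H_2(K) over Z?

H_0 ≅ Z,  H_1 = 0,  H_2 ≅ Z.

K has 4 vertices, 6 edges, 4 triangles.
rank ∂_0 = 0, rank ∂_1 = 3 ⇒ b_0 = 4 − 0 − 3 = 1; all invariant factors of ∂_1 are 1 so no torsion. So H_0 = Z.
rank ∂_1 = 3, rank ∂_2 = 3 ⇒ b_1 = 6 − 3 − 3 = 0; all invariant factors of ∂_2 are 1 so no torsion. So H_1 = 0.
rank ∂_2 = 3, rank ∂_3 = 0 ⇒ b_2 = 4 − 3 − 0 = 1. So H_2 = Z.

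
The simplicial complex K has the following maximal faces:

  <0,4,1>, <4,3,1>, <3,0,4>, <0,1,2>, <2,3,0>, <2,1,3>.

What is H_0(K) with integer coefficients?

Order the vertices as 0 < 1 < 2 < 3 < 4. Listing each simplex with vertices in this order, K has dimension 2 with simplices:

  0-simplices (5): [0], [1], [2], [3], [4]
  1-simplices (9): [0,1], [0,2], [0,3], [0,4], [1,2], [1,3], [1,4], [2,3], [3,4]
  2-simplices (6): [0,1,2], [0,1,4], [0,2,3], [0,3,4], [1,2,3], [1,3,4]

so the chain groups are C_0 ≅ Z^5, C_1 ≅ Z^9, C_2 ≅ Z^6.

Boundary ∂_1: C_1 → C_0 is given by ∂[p,q] = [q] − [p]. For instance
  ∂[1,2] = [2] − [1].
As a 5×9 matrix over Z this has rank 4, with invariant factors (1,1,1,1).

The boundary map ∂_2: C_2 → C_1 acts by ∂[p,q,r] = [q,r] − [p,r] + [p,q]. For instance
  ∂[0,1,4] = [1,4] − [0,4] + [0,1],
  ∂[1,2,3] = [2,3] − [1,3] + [1,2].
The resulting 9×6 matrix has rank 5, and its Smith normal form has invariant factors (1,1,1,1,1).

Computing H_k = (kernel of ∂_k) / (image of ∂_{k+1}):

  H_0: rank C_0 − rank ∂_1 = 5 − 4 = 1, and the invariant factors of ∂_1 are all 1, so H_0 ≅ Z.

H_0 = Z.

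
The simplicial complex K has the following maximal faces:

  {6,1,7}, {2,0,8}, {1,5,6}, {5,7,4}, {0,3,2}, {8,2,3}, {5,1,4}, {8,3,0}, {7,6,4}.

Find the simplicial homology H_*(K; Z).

H_0 ≅ Z^2,  H_1 ≅ Z,  H_2 ≅ Z.

Fix the vertex order 0 < 1 < 2 < 3 < 4 < 5 < 6 < 7 < 8 and write every simplex with vertices in increasing order. Then dim K = 2 and the simplices of K are:

  0-simplices (9): [0], [1], [2], [3], [4], [5], [6], [7], [8]
  1-simplices (16): [0,2], [0,3], [0,8], [1,4], [1,5], [1,6], [1,7], [2,3], [2,8], [3,8], [4,5], [4,6], [4,7], [5,6], [5,7], [6,7]
  2-simplices (9): [0,2,3], [0,2,8], [0,3,8], [1,4,5], [1,5,6], [1,6,7], [2,3,8], [4,5,7], [4,6,7]

so the chain groups are C_0 ≅ Z^9, C_1 ≅ Z^16, C_2 ≅ Z^9.

The boundary map ∂_1: C_1 → C_0 is given by ∂[p,q] = [q] − [p].
The 9×16 boundary matrix has rank 7 and Smith normal form diag(1,1,1,1,1,1,1).

Boundary ∂_2: C_2 → C_1 acts by ∂[p,q,r] = [q,r] − [p,r] + [p,q]. For instance
  ∂[4,5,7] = [5,7] − [4,7] + [4,5],
  ∂[2,3,8] = [3,8] − [2,8] + [2,3].
This gives a 16×9 integer matrix of rank 8; reducing to Smith normal form yields diagonal entries (1,1,1,1,1,1,1,1).

From H_k ≅ ker(∂_k) / im(∂_{k+1}) we obtain:

  H_0: rank C_0 − rank ∂_1 = 9 − 7 = 2, and the invariant factors of ∂_1 are all 1, so H_0 ≅ Z^2.
  H_1: rank ker ∂_1 − rank ∂_2 = (16 − 7) − 8 = 1, and the invariant factors of ∂_2 are all 1, so H_1 ≅ Z.
  H_2: rank ker ∂_2 − rank ∂_3 = (9 − 8) − 0 = 1, and there is no ∂_3, so H_2 ≅ Z.

(K is a triangulation of the disjoint union of the Möbius band and the 2-sphere S^2.)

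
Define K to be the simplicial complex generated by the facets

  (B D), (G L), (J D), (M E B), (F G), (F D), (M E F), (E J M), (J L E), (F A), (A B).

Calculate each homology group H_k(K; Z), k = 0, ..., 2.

H_0 = Z,  H_1 = Z^4,  H_2 = 0.

Order the vertices as A < B < D < E < F < G < J < L < M. Listing each simplex with vertices in this order, K has dimension 2 with simplices:

  0-simplices (9): A, B, D, E, F, G, J, L, M
  1-simplices (16): AB, AF, BD, BE, BM, DF, DJ, EF, EJ, EL, EM, FG, FM, GL, JL, JM
  2-simplices (4): BEM, EFM, EJL, EJM

giving chain groups C_0 ≅ Z^9, C_1 ≅ Z^16, C_2 ≅ Z^4.

∂_1: C_1 → C_0 is given by ∂[p,q] = [q] − [p]. For instance
  ∂AF = F − A.
The resulting 9×16 matrix has rank 8, and its Smith normal form has invariant factors (1,1,1,1,1,1,1,1).

Boundary ∂_2: C_2 → C_1 acts by ∂[p,q,r] = [q,r] − [p,r] + [p,q]. For instance
  ∂BEM = EM − BM + BE,
  ∂EJM = JM − EM + EJ.
As a 16×4 matrix over Z this has rank 4, with invariant factors (1,1,1,1).

Now H_k = ker ∂_k / im ∂_{k+1}, so:

  H_0: rank C_0 − rank ∂_1 = 9 − 8 = 1, and the invariant factors of ∂_1 are all 1, so H_0 ≅ Z.
  H_1: rank ker ∂_1 − rank ∂_2 = (16 − 8) − 4 = 4, and the invariant factors of ∂_2 are all 1, so H_1 ≅ Z^4.
  H_2: rank ker ∂_2 − rank ∂_3 = (4 − 4) − 0 = 0, and there is no ∂_3, so H_2 ≅ 0.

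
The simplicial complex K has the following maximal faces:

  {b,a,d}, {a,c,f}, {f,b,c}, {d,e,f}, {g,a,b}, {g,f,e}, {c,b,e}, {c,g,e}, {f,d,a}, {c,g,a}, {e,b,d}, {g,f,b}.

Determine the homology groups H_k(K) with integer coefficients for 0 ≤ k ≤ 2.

We work with the vertex ordering a < b < c < d < e < f < g. The simplices of K, each written with vertices in increasing order, are:

  0-simplices (7): a, b, c, d, e, f, g
  1-simplices (18): ab, ac, ad, af, ag, bc, bd, be, bf, bg, ce, cf, cg, de, df, ef, eg, fg
  2-simplices (12): abd, abg, acf, acg, adf, bce, bcf, bde, bfg, ceg, def, efg

giving chain groups C_0 ≅ Z^7, C_1 ≅ Z^18, C_2 ≅ Z^12.

∂_1: C_1 → C_0 maps an edge to its endpoints' difference, ∂[p,q] = q − p. For instance
  ∂ab = b − a.
The 7×18 boundary matrix has rank 6 and Smith normal form diag(1,1,1,1,1,1).

The boundary map ∂_2: C_2 → C_1 sends each 2-simplex [p,q,r] to [q,r] − [p,r] + [p,q]. For instance
  ∂bcf = cf − bf + bc,
  ∂bfg = fg − bg + bf.
As a 18×12 matrix over Z this has rank 12, with invariant factors (1,1,1,1,1,1,1,1,1,1,1,2).

From H_k ≅ ker(∂_k) / im(∂_{k+1}) we obtain:

  H_0: rank C_0 − rank ∂_1 = 7 − 6 = 1, and the invariant factors of ∂_1 are all 1, so H_0 ≅ Z.
  H_1: rank ker ∂_1 − rank ∂_2 = (18 − 6) − 12 = 0, and ∂_2 has invariant factor 2 > 1, so H_1 ≅ Z/2Z.
  H_2: rank ker ∂_2 − rank ∂_3 = (12 − 12) − 0 = 0, and there is no ∂_3, so H_2 ≅ 0.

(K is a triangulation of the real projective plane RP^2.)

H_0 = Z,  H_1 = Z/2Z,  H_2 = 0.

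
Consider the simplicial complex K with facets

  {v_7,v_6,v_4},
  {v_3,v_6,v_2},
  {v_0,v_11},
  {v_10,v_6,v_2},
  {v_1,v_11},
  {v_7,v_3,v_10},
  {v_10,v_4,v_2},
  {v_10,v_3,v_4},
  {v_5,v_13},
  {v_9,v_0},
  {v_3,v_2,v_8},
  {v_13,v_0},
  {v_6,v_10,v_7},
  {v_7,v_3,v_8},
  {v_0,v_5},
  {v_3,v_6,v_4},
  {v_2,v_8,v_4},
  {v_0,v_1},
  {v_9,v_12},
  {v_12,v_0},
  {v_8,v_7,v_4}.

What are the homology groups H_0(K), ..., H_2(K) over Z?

Take the total order v_0 < v_1 < v_2 < v_3 < v_4 < v_5 < v_6 < v_7 < v_8 < v_9 < v_10 < v_11 < v_12 < v_13 on the vertex set. Then K (dimension 2) consists of the simplices:

  0-simplices (14): [v_0], [v_1], [v_2], [v_3], [v_4], [v_5], [v_6], [v_7], [v_8], [v_9], [v_10], [v_11], [v_12], [v_13]
  1-simplices (27): (27 of them)
  2-simplices (12): (12 of them)

Hence C_0 ≅ Z^14, C_1 ≅ Z^27, C_2 ≅ Z^12.

Boundary ∂_1: C_1 → C_0 is given by ∂[p,q] = [q] − [p]. For instance
  ∂[v_5,v_13] = [v_13] − [v_5].
This gives a 14×27 integer matrix of rank 12; reducing to Smith normal form yields diagonal entries (1,1,1,1,1,1,1,1,1,1,1,1).

∂_2: C_2 → C_1 acts by ∂[p,q,r] = [q,r] − [p,r] + [p,q]. For instance
  ∂[v_3,v_7,v_10] = [v_7,v_10] − [v_3,v_10] + [v_3,v_7],
  ∂[v_4,v_7,v_8] = [v_7,v_8] − [v_4,v_8] + [v_4,v_7].
The 27×12 boundary matrix has rank 12 and Smith normal form diag(1,1,1,1,1,1,1,1,1,1,1,2).

Computing H_k = (kernel of ∂_k) / (image of ∂_{k+1}):

  H_0: rank C_0 − rank ∂_1 = 14 − 12 = 2, and the invariant factors of ∂_1 are all 1, so H_0 = Z^2.
  H_1: rank ker ∂_1 − rank ∂_2 = (27 − 12) − 12 = 3, and ∂_2 has invariant factor 2 > 1, so H_1 = Z^3 ⊕ Z/2.
  H_2: rank ker ∂_2 − rank ∂_3 = (12 − 12) − 0 = 0, and there is no ∂_3, so H_2 = 0.

As a check, the Euler characteristic is 14 − 27 + 12 = -1, which agrees with 2 − 3 + 0 = -1.

H_0 = Z^2,  H_1 = Z^3 ⊕ Z/2,  H_2 = 0.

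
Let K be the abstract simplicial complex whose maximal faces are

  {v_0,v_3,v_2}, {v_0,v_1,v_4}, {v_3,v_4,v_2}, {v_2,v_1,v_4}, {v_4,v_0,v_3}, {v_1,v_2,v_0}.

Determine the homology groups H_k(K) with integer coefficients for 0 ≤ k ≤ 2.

H_0 = Z,  H_1 = 0,  H_2 = Z.

Take the total order v_0 < v_1 < v_2 < v_3 < v_4 on the vertex set. Then K (dimension 2) consists of the simplices:

  0-simplices (5): [v_0], [v_1], [v_2], [v_3], [v_4]
  1-simplices (9): [v_0,v_1], [v_0,v_2], [v_0,v_3], [v_0,v_4], [v_1,v_2], [v_1,v_4], [v_2,v_3], [v_2,v_4], [v_3,v_4]
  2-simplices (6): [v_0,v_1,v_2], [v_0,v_1,v_4], [v_0,v_2,v_3], [v_0,v_3,v_4], [v_1,v_2,v_4], [v_2,v_3,v_4]

giving chain groups C_0 ≅ Z^5, C_1 ≅ Z^9, C_2 ≅ Z^6.

Boundary ∂_1: C_1 → C_0 maps an edge to its endpoints' difference, ∂[p,q] = q − p. For instance
  ∂[v_0,v_3] = [v_3] − [v_0].
The 5×9 boundary matrix has rank 4 and Smith normal form diag(1,1,1,1).

The boundary map ∂_2: C_2 → C_1 acts by ∂[p,q,r] = [q,r] − [p,r] + [p,q]. For instance
  ∂[v_0,v_1,v_4] = [v_1,v_4] − [v_0,v_4] + [v_0,v_1],
  ∂[v_0,v_1,v_2] = [v_1,v_2] − [v_0,v_2] + [v_0,v_1].
As a 9×6 matrix over Z this has rank 5, with invariant factors (1,1,1,1,1).

Now H_k = ker ∂_k / im ∂_{k+1}, so:

  H_0: rank C_0 − rank ∂_1 = 5 − 4 = 1, and the invariant factors of ∂_1 are all 1, so H_0 = Z.
  H_1: rank ker ∂_1 − rank ∂_2 = (9 − 4) − 5 = 0, and the invariant factors of ∂_2 are all 1, so H_1 = 0.
  H_2: rank ker ∂_2 − rank ∂_3 = (6 − 5) − 0 = 1, and there is no ∂_3, so H_2 = Z.

(K is a triangulation of the 2-sphere S^2.)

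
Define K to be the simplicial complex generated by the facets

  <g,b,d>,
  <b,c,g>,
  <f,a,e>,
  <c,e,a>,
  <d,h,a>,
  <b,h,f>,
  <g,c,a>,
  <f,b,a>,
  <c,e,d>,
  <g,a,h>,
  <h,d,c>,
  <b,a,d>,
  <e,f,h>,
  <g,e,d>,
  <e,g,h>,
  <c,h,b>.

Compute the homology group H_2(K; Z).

Fix the vertex order a < b < c < d < e < f < g < h and write every simplex with vertices in increasing order. Then dim K = 2 and the simplices of K are:

  0-simplices (8): a, b, c, d, e, f, g, h
  1-simplices (24): ab, ac, ad, ae, af, ag, ah, bc, bd, bf, bg, bh, cd, ce, cg, ch, de, dg, dh, ef, eg, eh, fh, gh
  2-simplices (16): abd, abf, ace, acg, adh, aef, agh, bcg, bch, bdg, bfh, cde, cdh, deg, efh, egh

giving chain groups C_0 ≅ Z^8, C_1 ≅ Z^24, C_2 ≅ Z^16.

∂_1: C_1 → C_0 is given by ∂[p,q] = [q] − [p].
This gives a 8×24 integer matrix of rank 7; reducing to Smith normal form yields diagonal entries (1,1,1,1,1,1,1).

∂_2: C_2 → C_1 sends each 2-simplex [p,q,r] to [q,r] − [p,r] + [p,q]. For instance
  ∂bcg = cg − bg + bc,
  ∂abf = bf − af + ab.
This gives a 24×16 integer matrix of rank 15; reducing to Smith normal form yields diagonal entries (1,1,1,1,1,1,1,1,1,1,1,1,1,1,1).

Computing H_k = (kernel of ∂_k) / (image of ∂_{k+1}):

  H_2: rank ker ∂_2 − rank ∂_3 = (16 − 15) − 0 = 1, and there is no ∂_3, so H_2 ≅ Z.

H_2 ≅ Z.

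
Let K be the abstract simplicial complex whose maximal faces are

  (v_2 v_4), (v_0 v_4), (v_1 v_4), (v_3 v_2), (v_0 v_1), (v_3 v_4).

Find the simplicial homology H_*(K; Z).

H_0 ≅ Z,  H_1 ≅ Z^2.

Fix the vertex order v_0 < v_1 < v_2 < v_3 < v_4 and write every simplex with vertices in increasing order. Then dim K = 1 and the simplices of K are:

  0-simplices (5): [v_0], [v_1], [v_2], [v_3], [v_4]
  1-simplices (6): [v_0,v_1], [v_0,v_4], [v_1,v_4], [v_2,v_3], [v_2,v_4], [v_3,v_4]

Hence C_0 ≅ Z^5, C_1 ≅ Z^6.

The boundary map ∂_1: C_1 → C_0 sends each edge [p,q] (with p < q) to q − p. For instance
  ∂[v_3,v_4] = [v_4] − [v_3].
This gives a 5×6 integer matrix of rank 4; reducing to Smith normal form yields diagonal entries (1,1,1,1).

From H_k ≅ ker(∂_k) / im(∂_{k+1}) we obtain:

  H_0: rank C_0 − rank ∂_1 = 5 − 4 = 1, and the invariant factors of ∂_1 are all 1, so H_0 = Z.
  H_1: rank ker ∂_1 − rank ∂_2 = (6 − 4) − 0 = 2, and there is no ∂_2, so H_1 = Z^2.

As a check, the Euler characteristic is 5 − 6 = -1, which agrees with 1 − 2 = -1.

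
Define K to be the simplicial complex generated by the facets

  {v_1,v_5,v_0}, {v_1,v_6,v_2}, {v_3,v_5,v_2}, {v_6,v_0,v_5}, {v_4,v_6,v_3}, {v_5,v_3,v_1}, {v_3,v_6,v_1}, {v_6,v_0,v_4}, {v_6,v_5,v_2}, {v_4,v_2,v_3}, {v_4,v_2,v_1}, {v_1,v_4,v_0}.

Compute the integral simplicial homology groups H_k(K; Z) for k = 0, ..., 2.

H_0 ≅ Z,  H_1 ≅ Z/2,  H_2 = 0.

We work with the vertex ordering v_0 < v_1 < v_2 < v_3 < v_4 < v_5 < v_6. The simplices of K, each written with vertices in increasing order, are:

  0-simplices (7): [v_0], [v_1], [v_2], [v_3], [v_4], [v_5], [v_6]
  1-simplices (18): (18 of them)
  2-simplices (12): (12 of them)

Hence C_0 ≅ Z^7, C_1 ≅ Z^18, C_2 ≅ Z^12.

∂_1: C_1 → C_0 is given by ∂[p,q] = [q] − [p]. For instance
  ∂[v_1,v_2] = [v_2] − [v_1].
The resulting 7×18 matrix has rank 6, and its Smith normal form has invariant factors (1,1,1,1,1,1).

∂_2: C_2 → C_1 acts by ∂[p,q,r] = [q,r] − [p,r] + [p,q]. For instance
  ∂[v_1,v_3,v_5] = [v_3,v_5] − [v_1,v_5] + [v_1,v_3],
  ∂[v_0,v_5,v_6] = [v_5,v_6] − [v_0,v_6] + [v_0,v_5].
The 18×12 boundary matrix has rank 12 and Smith normal form diag(1,1,1,1,1,1,1,1,1,1,1,2).

Reading off H_k = ker ∂_k / im ∂_{k+1}:

  H_0: rank C_0 − rank ∂_1 = 7 − 6 = 1, and the invariant factors of ∂_1 are all 1, so H_0 = Z.
  H_1: rank ker ∂_1 − rank ∂_2 = (18 − 6) − 12 = 0, and ∂_2 has invariant factor 2 > 1, so H_1 = Z/2.
  H_2: rank ker ∂_2 − rank ∂_3 = (12 − 12) − 0 = 0, and there is no ∂_3, so H_2 = 0.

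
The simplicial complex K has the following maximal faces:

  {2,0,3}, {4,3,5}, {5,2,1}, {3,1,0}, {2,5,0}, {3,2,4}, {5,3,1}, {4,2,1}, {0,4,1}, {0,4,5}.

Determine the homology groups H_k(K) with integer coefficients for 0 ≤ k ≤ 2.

We work with the vertex ordering 0 < 1 < 2 < 3 < 4 < 5. The simplices of K, each written with vertices in increasing order, are:

  0-simplices (6): [0], [1], [2], [3], [4], [5]
  1-simplices (15): [0,1], [0,2], [0,3], [0,4], [0,5], [1,2], [1,3], [1,4], [1,5], [2,3], [2,4], [2,5], [3,4], [3,5], [4,5]
  2-simplices (10): [0,1,3], [0,1,4], [0,2,3], [0,2,5], [0,4,5], [1,2,4], [1,2,5], [1,3,5], [2,3,4], [3,4,5]

giving chain groups C_0 ≅ Z^6, C_1 ≅ Z^15, C_2 ≅ Z^10.

Boundary ∂_1: C_1 → C_0 maps an edge to its endpoints' difference, ∂[p,q] = q − p. For instance
  ∂[0,5] = [5] − [0].
The 6×15 boundary matrix has rank 5 and Smith normal form diag(1,1,1,1,1).

∂_2: C_2 → C_1 sends each 2-simplex [p,q,r] to [q,r] − [p,r] + [p,q]. For instance
  ∂[1,3,5] = [3,5] − [1,5] + [1,3],
  ∂[3,4,5] = [4,5] − [3,5] + [3,4].
This gives a 15×10 integer matrix of rank 10; reducing to Smith normal form yields diagonal entries (1,1,1,1,1,1,1,1,1,2).

Reading off H_k = ker ∂_k / im ∂_{k+1}:

  H_0: rank C_0 − rank ∂_1 = 6 − 5 = 1, and the invariant factors of ∂_1 are all 1, so H_0 ≅ Z.
  H_1: rank ker ∂_1 − rank ∂_2 = (15 − 5) − 10 = 0, and ∂_2 has invariant factor 2 > 1, so H_1 ≅ Z/2.
  H_2: rank ker ∂_2 − rank ∂_3 = (10 − 10) − 0 = 0, and there is no ∂_3, so H_2 ≅ 0.

H_0 ≅ Z,  H_1 ≅ Z/2,  H_2 = 0.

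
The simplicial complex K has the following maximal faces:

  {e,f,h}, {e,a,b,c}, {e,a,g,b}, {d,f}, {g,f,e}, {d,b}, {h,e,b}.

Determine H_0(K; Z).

Take the total order a < b < c < d < e < f < g < h on the vertex set. Then K (dimension 3) consists of the simplices:

  0-simplices (8): a, b, c, d, e, f, g, h
  1-simplices (16): ab, ac, ae, ag, bc, bd, be, bg, bh, ce, df, ef, eg, eh, fg, fh
  2-simplices (10): abc, abe, abg, ace, aeg, bce, beg, beh, efg, efh
  3-simplices (2): abce, abeg

giving chain groups C_0 ≅ Z^8, C_1 ≅ Z^16, C_2 ≅ Z^10, C_3 ≅ Z^2.

∂_1: C_1 → C_0 is given by ∂[p,q] = [q] − [p].
This gives a 8×16 integer matrix of rank 7; reducing to Smith normal form yields diagonal entries (1,1,1,1,1,1,1).

Boundary ∂_2: C_2 → C_1 acts by ∂[p,q,r] = [q,r] − [p,r] + [p,q]. For instance
  ∂efh = fh − eh + ef,
  ∂beg = eg − bg + be.
The resulting 16×10 matrix has rank 8, and its Smith normal form has invariant factors (1,1,1,1,1,1,1,1).

The boundary map ∂_3: C_3 → C_2 sends each 3-simplex σ to the alternating sum Σ_i (−1)^i (σ with its i-th vertex removed). For instance
  ∂abeg = beg − aeg + abg − abe,
  ∂abce = bce − ace + abe − abc.
This gives a 10×2 integer matrix of rank 2; reducing to Smith normal form yields diagonal entries (1,1).

Computing H_k = (kernel of ∂_k) / (image of ∂_{k+1}):

  H_0: rank C_0 − rank ∂_1 = 8 − 7 = 1, and the invariant factors of ∂_1 are all 1, so H_0 = Z.

H_0 = Z.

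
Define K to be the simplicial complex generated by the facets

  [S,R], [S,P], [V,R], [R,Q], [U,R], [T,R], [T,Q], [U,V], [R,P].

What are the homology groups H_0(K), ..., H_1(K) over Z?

Fix the vertex order P < Q < R < S < T < U < V and write every simplex with vertices in increasing order. Then dim K = 1 and the simplices of K are:

  0-simplices (7): P, Q, R, S, T, U, V
  1-simplices (9): PR, PS, QR, QT, RS, RT, RU, RV, UV

so the chain groups are C_0 ≅ Z^7, C_1 ≅ Z^9.

Boundary ∂_1: C_1 → C_0 sends each edge [p,q] (with p < q) to q − p. For instance
  ∂RS = S − R.
The resulting 7×9 matrix has rank 6, and its Smith normal form has invariant factors (1,1,1,1,1,1).

Now H_k = ker ∂_k / im ∂_{k+1}, so:

  H_0: rank C_0 − rank ∂_1 = 7 − 6 = 1, and the invariant factors of ∂_1 are all 1, so H_0 ≅ Z.
  H_1: rank ker ∂_1 − rank ∂_2 = (9 − 6) − 0 = 3, and there is no ∂_2, so H_1 ≅ Z^3.

As a check, the Euler characteristic is 7 − 9 = -2, which agrees with 1 − 3 = -2.

H_0 = Z,  H_1 = Z^3.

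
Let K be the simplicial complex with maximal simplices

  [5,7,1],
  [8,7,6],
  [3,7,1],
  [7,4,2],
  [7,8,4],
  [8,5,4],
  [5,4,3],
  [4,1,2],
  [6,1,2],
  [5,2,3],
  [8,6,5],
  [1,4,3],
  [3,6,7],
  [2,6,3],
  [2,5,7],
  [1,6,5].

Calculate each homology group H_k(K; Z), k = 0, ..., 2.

H_0 = Z,  H_1 = Z^2,  H_2 = Z.

K has 8 vertices, 24 edges, 16 triangles.
rank ∂_0 = 0, rank ∂_1 = 7 ⇒ b_0 = 8 − 0 − 7 = 1; all invariant factors of ∂_1 are 1 so no torsion. So H_0 ≅ Z.
rank ∂_1 = 7, rank ∂_2 = 15 ⇒ b_1 = 24 − 7 − 15 = 2; all invariant factors of ∂_2 are 1 so no torsion. So H_1 ≅ Z^2.
rank ∂_2 = 15, rank ∂_3 = 0 ⇒ b_2 = 16 − 15 − 0 = 1. So H_2 ≅ Z.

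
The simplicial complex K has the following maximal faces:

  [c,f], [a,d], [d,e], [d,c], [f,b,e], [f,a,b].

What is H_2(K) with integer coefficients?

H_2 ≅ 0.

Take the total order a < b < c < d < e < f on the vertex set. Then K (dimension 2) consists of the simplices:

  0-simplices (6): a, b, c, d, e, f
  1-simplices (9): ab, ad, af, be, bf, cd, cf, de, ef
  2-simplices (2): abf, bef

so the chain groups are C_0 ≅ Z^6, C_1 ≅ Z^9, C_2 ≅ Z^2.

∂_1: C_1 → C_0 is given by ∂[p,q] = [q] − [p]. For instance
  ∂de = e − d.
The 6×9 boundary matrix has rank 5 and Smith normal form diag(1,1,1,1,1).

The boundary map ∂_2: C_2 → C_1 acts by ∂[p,q,r] = [q,r] − [p,r] + [p,q]. For instance
  ∂bef = ef − bf + be,
  ∂abf = bf − af + ab.
This gives a 9×2 integer matrix of rank 2; reducing to Smith normal form yields diagonal entries (1,1).

From H_k ≅ ker(∂_k) / im(∂_{k+1}) we obtain:

  H_2: rank ker ∂_2 − rank ∂_3 = (2 − 2) − 0 = 0, and there is no ∂_3, so H_2 ≅ 0.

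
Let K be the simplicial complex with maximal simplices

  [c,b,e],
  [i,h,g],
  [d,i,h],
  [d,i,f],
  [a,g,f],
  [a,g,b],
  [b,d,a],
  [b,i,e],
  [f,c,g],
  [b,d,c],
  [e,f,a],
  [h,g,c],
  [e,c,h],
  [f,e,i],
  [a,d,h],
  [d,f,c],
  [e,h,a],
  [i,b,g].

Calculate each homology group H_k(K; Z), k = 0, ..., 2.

H_0 = Z,  H_1 = Z^2,  H_2 = Z.

Order the vertices as a < b < c < d < e < f < g < h < i. Listing each simplex with vertices in this order, K has dimension 2 with simplices:

  0-simplices (9): a, b, c, d, e, f, g, h, i
  1-simplices (27): ab, ad, ae, af, ag, ah, bc, bd, be, bg, bi, cd, ce, cf, cg, ch, df, dh, di, ef, eh, ei, fg, fi, gh, gi, hi
  2-simplices (18): abd, abg, adh, aef, aeh, afg, bcd, bce, bei, bgi, cdf, ceh, cfg, cgh, dfi, dhi, efi, ghi

so the chain groups are C_0 ≅ Z^9, C_1 ≅ Z^27, C_2 ≅ Z^18.

The boundary map ∂_1: C_1 → C_0 is given by ∂[p,q] = [q] − [p].
This gives a 9×27 integer matrix of rank 8; reducing to Smith normal form yields diagonal entries (1,1,1,1,1,1,1,1).

The boundary map ∂_2: C_2 → C_1 maps a triangle to the signed sum of its edges. For instance
  ∂bei = ei − bi + be,
  ∂bcd = cd − bd + bc.
The 27×18 boundary matrix has rank 17 and Smith normal form diag(1,1,1,1,1,1,1,1,1,1,1,1,1,1,1,1,1).

From H_k ≅ ker(∂_k) / im(∂_{k+1}) we obtain:

  H_0: rank C_0 − rank ∂_1 = 9 − 8 = 1, and the invariant factors of ∂_1 are all 1, so H_0 = Z.
  H_1: rank ker ∂_1 − rank ∂_2 = (27 − 8) − 17 = 2, and the invariant factors of ∂_2 are all 1, so H_1 = Z^2.
  H_2: rank ker ∂_2 − rank ∂_3 = (18 − 17) − 0 = 1, and there is no ∂_3, so H_2 = Z.

As a check, the Euler characteristic is 9 − 27 + 18 = 0, which agrees with 1 − 2 + 1 = 0.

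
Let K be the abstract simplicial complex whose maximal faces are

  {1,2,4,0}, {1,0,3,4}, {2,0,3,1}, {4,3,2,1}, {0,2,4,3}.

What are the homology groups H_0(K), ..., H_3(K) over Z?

Take the total order 0 < 1 < 2 < 3 < 4 on the vertex set. Then K (dimension 3) consists of the simplices:

  0-simplices (5): [0], [1], [2], [3], [4]
  1-simplices (10): [0,1], [0,2], [0,3], [0,4], [1,2], [1,3], [1,4], [2,3], [2,4], [3,4]
  2-simplices (10): [0,1,2], [0,1,3], [0,1,4], [0,2,3], [0,2,4], [0,3,4], [1,2,3], [1,2,4], [1,3,4], [2,3,4]
  3-simplices (5): [0,1,2,3], [0,1,2,4], [0,1,3,4], [0,2,3,4], [1,2,3,4]

giving chain groups C_0 ≅ Z^5, C_1 ≅ Z^10, C_2 ≅ Z^10, C_3 ≅ Z^5.

Boundary ∂_1: C_1 → C_0 maps an edge to its endpoints' difference, ∂[p,q] = q − p.
As a 5×10 matrix over Z this has rank 4, with invariant factors (1,1,1,1).

∂_2: C_2 → C_1 maps a triangle to the signed sum of its edges. For instance
  ∂[0,1,3] = [1,3] − [0,3] + [0,1],
  ∂[2,3,4] = [3,4] − [2,4] + [2,3].
As a 10×10 matrix over Z this has rank 6, with invariant factors (1,1,1,1,1,1).

Boundary ∂_3: C_3 → C_2 sends each 3-simplex σ to the alternating sum Σ_i (−1)^i (σ with its i-th vertex removed). For instance
  ∂[1,2,3,4] = [2,3,4] − [1,3,4] + [1,2,4] − [1,2,3],
  ∂[0,1,2,4] = [1,2,4] − [0,2,4] + [0,1,4] − [0,1,2].
The 10×5 boundary matrix has rank 4 and Smith normal form diag(1,1,1,1).

Computing H_k = (kernel of ∂_k) / (image of ∂_{k+1}):

  H_0: rank C_0 − rank ∂_1 = 5 − 4 = 1, and the invariant factors of ∂_1 are all 1, so H_0 = Z.
  H_1: rank ker ∂_1 − rank ∂_2 = (10 − 4) − 6 = 0, and the invariant factors of ∂_2 are all 1, so H_1 = 0.
  H_2: rank ker ∂_2 − rank ∂_3 = (10 − 6) − 4 = 0, and the invariant factors of ∂_3 are all 1, so H_2 = 0.
  H_3: rank ker ∂_3 − rank ∂_4 = (5 − 4) − 0 = 1, and there is no ∂_4, so H_3 = Z.

H_0 ≅ Z,  H_1 = 0,  H_2 = 0,  H_3 ≅ Z.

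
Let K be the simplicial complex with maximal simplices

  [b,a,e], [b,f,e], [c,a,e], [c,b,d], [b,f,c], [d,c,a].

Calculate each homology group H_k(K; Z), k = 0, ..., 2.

H_0 = Z,  H_1 = Z,  H_2 = 0.

Order the vertices as a < b < c < d < e < f. Listing each simplex with vertices in this order, K has dimension 2 with simplices:

  0-simplices (6): a, b, c, d, e, f
  1-simplices (12): ab, ac, ad, ae, bc, bd, be, bf, cd, ce, cf, ef
  2-simplices (6): abe, acd, ace, bcd, bcf, bef

so the chain groups are C_0 ≅ Z^6, C_1 ≅ Z^12, C_2 ≅ Z^6.

The boundary map ∂_1: C_1 → C_0 is given by ∂[p,q] = [q] − [p]. For instance
  ∂ef = f − e.
The resulting 6×12 matrix has rank 5, and its Smith normal form has invariant factors (1,1,1,1,1).

∂_2: C_2 → C_1 acts by ∂[p,q,r] = [q,r] − [p,r] + [p,q]. For instance
  ∂bcf = cf − bf + bc,
  ∂abe = be − ae + ab.
The 12×6 boundary matrix has rank 6 and Smith normal form diag(1,1,1,1,1,1).

From H_k ≅ ker(∂_k) / im(∂_{k+1}) we obtain:

  H_0: rank C_0 − rank ∂_1 = 6 − 5 = 1, and the invariant factors of ∂_1 are all 1, so H_0 = Z.
  H_1: rank ker ∂_1 − rank ∂_2 = (12 − 5) − 6 = 1, and the invariant factors of ∂_2 are all 1, so H_1 = Z.
  H_2: rank ker ∂_2 − rank ∂_3 = (6 − 6) − 0 = 0, and there is no ∂_3, so H_2 = 0.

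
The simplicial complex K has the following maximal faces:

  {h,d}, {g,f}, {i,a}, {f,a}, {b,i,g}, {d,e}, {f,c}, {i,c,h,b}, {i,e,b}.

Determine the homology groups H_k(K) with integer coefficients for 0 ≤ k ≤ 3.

We work with the vertex ordering a < b < c < d < e < f < g < h < i. The simplices of K, each written with vertices in increasing order, are:

  0-simplices (9): a, b, c, d, e, f, g, h, i
  1-simplices (16): af, ai, bc, be, bg, bh, bi, cf, ch, ci, de, dh, ei, fg, gi, hi
  2-simplices (6): bch, bci, bei, bgi, bhi, chi
  3-simplices (1): bchi

Hence C_0 ≅ Z^9, C_1 ≅ Z^16, C_2 ≅ Z^6, C_3 ≅ Z^1.

The boundary map ∂_1: C_1 → C_0 is given by ∂[p,q] = [q] − [p].
The resulting 9×16 matrix has rank 8, and its Smith normal form has invariant factors (1,1,1,1,1,1,1,1).

∂_2: C_2 → C_1 acts by ∂[p,q,r] = [q,r] − [p,r] + [p,q]. For instance
  ∂bhi = hi − bi + bh,
  ∂bci = ci − bi + bc.
This gives a 16×6 integer matrix of rank 5; reducing to Smith normal form yields diagonal entries (1,1,1,1,1).

The boundary map ∂_3: C_3 → C_2 sends each 3-simplex σ to the alternating sum Σ_i (−1)^i (σ with its i-th vertex removed). For instance
  ∂bchi = chi − bhi + bci − bch.
As a 6×1 matrix over Z this has rank 1, with invariant factors (1).

Reading off H_k = ker ∂_k / im ∂_{k+1}:

  H_0: rank C_0 − rank ∂_1 = 9 − 8 = 1, and the invariant factors of ∂_1 are all 1, so H_0 ≅ Z.
  H_1: rank ker ∂_1 − rank ∂_2 = (16 − 8) − 5 = 3, and the invariant factors of ∂_2 are all 1, so H_1 ≅ Z^3.
  H_2: rank ker ∂_2 − rank ∂_3 = (6 − 5) − 1 = 0, and the invariant factors of ∂_3 are all 1, so H_2 ≅ 0.
  H_3: rank ker ∂_3 − rank ∂_4 = (1 − 1) − 0 = 0, and there is no ∂_4, so H_3 ≅ 0.

As a check, the Euler characteristic is 9 − 16 + 6 − 1 = -2, which agrees with 1 − 3 + 0 − 0 = -2.

H_0 = Z,  H_1 = Z^3,  H_2 = 0,  H_3 = 0.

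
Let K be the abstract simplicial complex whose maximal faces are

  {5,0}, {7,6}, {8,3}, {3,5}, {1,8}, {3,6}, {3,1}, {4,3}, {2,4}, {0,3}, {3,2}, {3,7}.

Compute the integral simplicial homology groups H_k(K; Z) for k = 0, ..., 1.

H_0 ≅ Z,  H_1 ≅ Z^4.

Take the total order 0 < 1 < 2 < 3 < 4 < 5 < 6 < 7 < 8 on the vertex set. Then K (dimension 1) consists of the simplices:

  0-simplices (9): [0], [1], [2], [3], [4], [5], [6], [7], [8]
  1-simplices (12): [0,3], [0,5], [1,3], [1,8], [2,3], [2,4], [3,4], [3,5], [3,6], [3,7], [3,8], [6,7]

so the chain groups are C_0 ≅ Z^9, C_1 ≅ Z^12.

The boundary map ∂_1: C_1 → C_0 maps an edge to its endpoints' difference, ∂[p,q] = q − p.
This gives a 9×12 integer matrix of rank 8; reducing to Smith normal form yields diagonal entries (1,1,1,1,1,1,1,1).

Computing H_k = (kernel of ∂_k) / (image of ∂_{k+1}):

  H_0: rank C_0 − rank ∂_1 = 9 − 8 = 1, and the invariant factors of ∂_1 are all 1, so H_0 ≅ Z.
  H_1: rank ker ∂_1 − rank ∂_2 = (12 − 8) − 0 = 4, and there is no ∂_2, so H_1 ≅ Z^4.

(K is a triangulation of a wedge of 4 circles.)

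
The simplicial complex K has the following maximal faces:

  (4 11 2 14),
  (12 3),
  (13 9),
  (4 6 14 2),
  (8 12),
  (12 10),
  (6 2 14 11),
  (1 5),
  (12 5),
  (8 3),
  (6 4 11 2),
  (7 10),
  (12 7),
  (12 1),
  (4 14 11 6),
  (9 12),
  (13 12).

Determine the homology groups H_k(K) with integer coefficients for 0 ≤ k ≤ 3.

Order the vertices as 1 < 2 < 3 < 4 < 5 < 6 < 7 < 8 < 9 < 10 < 11 < 12 < 13 < 14. Listing each simplex with vertices in this order, K has dimension 3 with simplices:

  0-simplices (14): [1], [2], [3], [4], [5], [6], [7], [8], [9], [10], [11], [12], [13], [14]
  1-simplices (22): (22 of them)
  2-simplices (10): [2,4,6], [2,4,11], [2,4,14], [2,6,11], [2,6,14], [2,11,14], [4,6,11], [4,6,14], [4,11,14], [6,11,14]
  3-simplices (5): [2,4,6,11], [2,4,6,14], [2,4,11,14], [2,6,11,14], [4,6,11,14]

giving chain groups C_0 ≅ Z^14, C_1 ≅ Z^22, C_2 ≅ Z^10, C_3 ≅ Z^5.

The boundary map ∂_1: C_1 → C_0 sends each edge [p,q] (with p < q) to q − p.
The 14×22 boundary matrix has rank 12 and Smith normal form diag(1,1,1,1,1,1,1,1,1,1,1,1).

The boundary map ∂_2: C_2 → C_1 maps a triangle to the signed sum of its edges. For instance
  ∂[2,4,6] = [4,6] − [2,6] + [2,4],
  ∂[2,4,11] = [4,11] − [2,11] + [2,4].
The resulting 22×10 matrix has rank 6, and its Smith normal form has invariant factors (1,1,1,1,1,1).

Boundary ∂_3: C_3 → C_2 sends each 3-simplex σ to the alternating sum Σ_i (−1)^i (σ with its i-th vertex removed). For instance
  ∂[2,4,6,11] = [4,6,11] − [2,6,11] + [2,4,11] − [2,4,6],
  ∂[2,4,6,14] = [4,6,14] − [2,6,14] + [2,4,14] − [2,4,6].
The resulting 10×5 matrix has rank 4, and its Smith normal form has invariant factors (1,1,1,1).

From H_k ≅ ker(∂_k) / im(∂_{k+1}) we obtain:

  H_0: rank C_0 − rank ∂_1 = 14 − 12 = 2, and the invariant factors of ∂_1 are all 1, so H_0 ≅ Z^2.
  H_1: rank ker ∂_1 − rank ∂_2 = (22 − 12) − 6 = 4, and the invariant factors of ∂_2 are all 1, so H_1 ≅ Z^4.
  H_2: rank ker ∂_2 − rank ∂_3 = (10 − 6) − 4 = 0, and the invariant factors of ∂_3 are all 1, so H_2 ≅ 0.
  H_3: rank ker ∂_3 − rank ∂_4 = (5 − 4) − 0 = 1, and there is no ∂_4, so H_3 ≅ Z.

As a check, the Euler characteristic is 14 − 22 + 10 − 5 = -3, which agrees with 2 − 4 + 0 − 1 = -3.

H_0 ≅ Z^2,  H_1 ≅ Z^4,  H_2 = 0,  H_3 ≅ Z.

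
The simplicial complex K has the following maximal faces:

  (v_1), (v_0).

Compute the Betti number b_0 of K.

We work with the vertex ordering v_0 < v_1. The simplices of K, each written with vertices in increasing order, are:

  0-simplices (2): [v_0], [v_1]

giving chain groups C_0 ≅ Z^2.

Now H_k = ker ∂_k / im ∂_{k+1}, so:

  H_0: rank C_0 − rank ∂_1 = 2 − 0 = 2, and there is no ∂_1, so H_0 ≅ Z^2.

(K is a triangulation of a set of 2 points.)

Hence the Betti numbers are b_0 = 2.

b_0 = 2.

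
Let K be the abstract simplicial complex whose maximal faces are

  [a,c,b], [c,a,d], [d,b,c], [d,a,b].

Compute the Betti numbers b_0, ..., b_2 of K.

We work with the vertex ordering a < b < c < d. The simplices of K, each written with vertices in increasing order, are:

  0-simplices (4): a, b, c, d
  1-simplices (6): ab, ac, ad, bc, bd, cd
  2-simplices (4): abc, abd, acd, bcd

giving chain groups C_0 ≅ Z^4, C_1 ≅ Z^6, C_2 ≅ Z^4.

∂_1: C_1 → C_0 maps an edge to its endpoints' difference, ∂[p,q] = q − p.
This gives a 4×6 integer matrix of rank 3; reducing to Smith normal form yields diagonal entries (1,1,1).

∂_2: C_2 → C_1 sends each 2-simplex [p,q,r] to [q,r] − [p,r] + [p,q]. For instance
  ∂abc = bc − ac + ab,
  ∂abd = bd − ad + ab.
The 6×4 boundary matrix has rank 3 and Smith normal form diag(1,1,1).

Now H_k = ker ∂_k / im ∂_{k+1}, so:

  H_0: rank C_0 − rank ∂_1 = 4 − 3 = 1, and the invariant factors of ∂_1 are all 1, so H_0 ≅ Z.
  H_1: rank ker ∂_1 − rank ∂_2 = (6 − 3) − 3 = 0, and the invariant factors of ∂_2 are all 1, so H_1 ≅ 0.
  H_2: rank ker ∂_2 − rank ∂_3 = (4 − 3) − 0 = 1, and there is no ∂_3, so H_2 ≅ Z.

Hence the Betti numbers are b_0 = 1, b_1 = 0, b_2 = 1.

b_0 = 1, b_1 = 0, b_2 = 1.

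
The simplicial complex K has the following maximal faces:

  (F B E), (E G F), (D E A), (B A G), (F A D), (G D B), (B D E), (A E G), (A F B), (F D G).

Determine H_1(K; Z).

H_1 = Z/2Z.

Order the vertices as A < B < D < E < F < G. Listing each simplex with vertices in this order, K has dimension 2 with simplices:

  0-simplices (6): A, B, D, E, F, G
  1-simplices (15): AB, AD, AE, AF, AG, BD, BE, BF, BG, DE, DF, DG, EF, EG, FG
  2-simplices (10): ABF, ABG, ADE, ADF, AEG, BDE, BDG, BEF, DFG, EFG

Hence C_0 ≅ Z^6, C_1 ≅ Z^15, C_2 ≅ Z^10.

Boundary ∂_1: C_1 → C_0 maps an edge to its endpoints' difference, ∂[p,q] = q − p.
As a 6×15 matrix over Z this has rank 5, with invariant factors (1,1,1,1,1).

Boundary ∂_2: C_2 → C_1 acts by ∂[p,q,r] = [q,r] − [p,r] + [p,q]. For instance
  ∂EFG = FG − EG + EF,
  ∂ABF = BF − AF + AB.
As a 15×10 matrix over Z this has rank 10, with invariant factors (1,1,1,1,1,1,1,1,1,2).

Computing H_k = (kernel of ∂_k) / (image of ∂_{k+1}):

  H_1: rank ker ∂_1 − rank ∂_2 = (15 − 5) − 10 = 0, and ∂_2 has invariant factor 2 > 1, so H_1 ≅ Z/2Z.

(K is a triangulation of the real projective plane RP^2.)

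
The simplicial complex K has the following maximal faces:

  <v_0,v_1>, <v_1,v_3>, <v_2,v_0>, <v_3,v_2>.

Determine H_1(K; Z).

Take the total order v_0 < v_1 < v_2 < v_3 on the vertex set. Then K (dimension 1) consists of the simplices:

  0-simplices (4): [v_0], [v_1], [v_2], [v_3]
  1-simplices (4): [v_0,v_1], [v_0,v_2], [v_1,v_3], [v_2,v_3]

so the chain groups are C_0 ≅ Z^4, C_1 ≅ Z^4.

Boundary ∂_1: C_1 → C_0 maps an edge to its endpoints' difference, ∂[p,q] = q − p. For instance
  ∂[v_0,v_1] = [v_1] − [v_0].
The resulting 4×4 matrix has rank 3, and its Smith normal form has invariant factors (1,1,1).

Reading off H_k = ker ∂_k / im ∂_{k+1}:

  H_1: rank ker ∂_1 − rank ∂_2 = (4 − 3) − 0 = 1, and there is no ∂_2, so H_1 ≅ Z.

(K is a triangulation of the circle S^1.)

H_1 = Z.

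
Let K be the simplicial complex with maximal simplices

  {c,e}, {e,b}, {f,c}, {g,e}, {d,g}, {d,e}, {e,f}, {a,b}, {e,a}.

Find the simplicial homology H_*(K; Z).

H_0 ≅ Z,  H_1 ≅ Z^3.

Fix the vertex order a < b < c < d < e < f < g and write every simplex with vertices in increasing order. Then dim K = 1 and the simplices of K are:

  0-simplices (7): a, b, c, d, e, f, g
  1-simplices (9): ab, ae, be, ce, cf, de, dg, ef, eg

giving chain groups C_0 ≅ Z^7, C_1 ≅ Z^9.

∂_1: C_1 → C_0 is given by ∂[p,q] = [q] − [p]. For instance
  ∂ce = e − c.
The resulting 7×9 matrix has rank 6, and its Smith normal form has invariant factors (1,1,1,1,1,1).

Now H_k = ker ∂_k / im ∂_{k+1}, so:

  H_0: rank C_0 − rank ∂_1 = 7 − 6 = 1, and the invariant factors of ∂_1 are all 1, so H_0 ≅ Z.
  H_1: rank ker ∂_1 − rank ∂_2 = (9 − 6) − 0 = 3, and there is no ∂_2, so H_1 ≅ Z^3.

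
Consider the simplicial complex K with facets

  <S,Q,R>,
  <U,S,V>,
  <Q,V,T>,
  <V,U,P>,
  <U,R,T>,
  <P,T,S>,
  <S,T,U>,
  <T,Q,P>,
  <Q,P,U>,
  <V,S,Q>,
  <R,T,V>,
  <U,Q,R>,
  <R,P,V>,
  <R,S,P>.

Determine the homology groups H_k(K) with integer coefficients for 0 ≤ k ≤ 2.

H_0 = Z,  H_1 = Z^2,  H_2 = Z.

We work with the vertex ordering P < Q < R < S < T < U < V. The simplices of K, each written with vertices in increasing order, are:

  0-simplices (7): P, Q, R, S, T, U, V
  1-simplices (21): PQ, PR, PS, PT, PU, PV, QR, QS, QT, QU, QV, RS, RT, RU, RV, ST, SU, SV, TU, TV, UV
  2-simplices (14): PQT, PQU, PRS, PRV, PST, PUV, QRS, QRU, QSV, QTV, RTU, RTV, STU, SUV

giving chain groups C_0 ≅ Z^7, C_1 ≅ Z^21, C_2 ≅ Z^14.

The boundary map ∂_1: C_1 → C_0 maps an edge to its endpoints' difference, ∂[p,q] = q − p.
This gives a 7×21 integer matrix of rank 6; reducing to Smith normal form yields diagonal entries (1,1,1,1,1,1).

Boundary ∂_2: C_2 → C_1 sends each 2-simplex [p,q,r] to [q,r] − [p,r] + [p,q]. For instance
  ∂PQT = QT − PT + PQ,
  ∂QRU = RU − QU + QR.
This gives a 21×14 integer matrix of rank 13; reducing to Smith normal form yields diagonal entries (1,1,1,1,1,1,1,1,1,1,1,1,1).

Computing H_k = (kernel of ∂_k) / (image of ∂_{k+1}):

  H_0: rank C_0 − rank ∂_1 = 7 − 6 = 1, and the invariant factors of ∂_1 are all 1, so H_0 = Z.
  H_1: rank ker ∂_1 − rank ∂_2 = (21 − 6) − 13 = 2, and the invariant factors of ∂_2 are all 1, so H_1 = Z^2.
  H_2: rank ker ∂_2 − rank ∂_3 = (14 − 13) − 0 = 1, and there is no ∂_3, so H_2 = Z.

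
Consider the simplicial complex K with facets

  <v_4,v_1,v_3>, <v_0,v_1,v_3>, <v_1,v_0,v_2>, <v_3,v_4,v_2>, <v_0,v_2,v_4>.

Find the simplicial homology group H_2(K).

Order the vertices as v_0 < v_1 < v_2 < v_3 < v_4. Listing each simplex with vertices in this order, K has dimension 2 with simplices:

  0-simplices (5): [v_0], [v_1], [v_2], [v_3], [v_4]
  1-simplices (10): [v_0,v_1], [v_0,v_2], [v_0,v_3], [v_0,v_4], [v_1,v_2], [v_1,v_3], [v_1,v_4], [v_2,v_3], [v_2,v_4], [v_3,v_4]
  2-simplices (5): [v_0,v_1,v_2], [v_0,v_1,v_3], [v_0,v_2,v_4], [v_1,v_3,v_4], [v_2,v_3,v_4]

giving chain groups C_0 ≅ Z^5, C_1 ≅ Z^10, C_2 ≅ Z^5.

The boundary map ∂_1: C_1 → C_0 is given by ∂[p,q] = [q] − [p].
This gives a 5×10 integer matrix of rank 4; reducing to Smith normal form yields diagonal entries (1,1,1,1).

∂_2: C_2 → C_1 sends each 2-simplex [p,q,r] to [q,r] − [p,r] + [p,q]. For instance
  ∂[v_0,v_2,v_4] = [v_2,v_4] − [v_0,v_4] + [v_0,v_2],
  ∂[v_2,v_3,v_4] = [v_3,v_4] − [v_2,v_4] + [v_2,v_3].
This gives a 10×5 integer matrix of rank 5; reducing to Smith normal form yields diagonal entries (1,1,1,1,1).

Now H_k = ker ∂_k / im ∂_{k+1}, so:

  H_2: rank ker ∂_2 − rank ∂_3 = (5 − 5) − 0 = 0, and there is no ∂_3, so H_2 = 0.

H_2 = 0.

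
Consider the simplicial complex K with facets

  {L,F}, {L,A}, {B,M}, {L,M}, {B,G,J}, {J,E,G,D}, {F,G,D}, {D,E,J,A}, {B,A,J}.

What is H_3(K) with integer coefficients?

We work with the vertex ordering A < B < D < E < F < G < J < L < M. The simplices of K, each written with vertices in increasing order, are:

  0-simplices (9): A, B, D, E, F, G, J, L, M
  1-simplices (18): AB, AD, AE, AJ, AL, BG, BJ, BM, DE, DF, DG, DJ, EG, EJ, FG, FL, GJ, LM
  2-simplices (10): ABJ, ADE, ADJ, AEJ, BGJ, DEG, DEJ, DFG, DGJ, EGJ
  3-simplices (2): ADEJ, DEGJ

giving chain groups C_0 ≅ Z^9, C_1 ≅ Z^18, C_2 ≅ Z^10, C_3 ≅ Z^2.

∂_1: C_1 → C_0 is given by ∂[p,q] = [q] − [p].
The resulting 9×18 matrix has rank 8, and its Smith normal form has invariant factors (1,1,1,1,1,1,1,1).

∂_2: C_2 → C_1 maps a triangle to the signed sum of its edges. For instance
  ∂ADE = DE − AE + AD,
  ∂ADJ = DJ − AJ + AD.
The resulting 18×10 matrix has rank 8, and its Smith normal form has invariant factors (1,1,1,1,1,1,1,1).

Boundary ∂_3: C_3 → C_2 sends each 3-simplex σ to the alternating sum Σ_i (−1)^i (σ with its i-th vertex removed). For instance
  ∂ADEJ = DEJ − AEJ + ADJ − ADE,
  ∂DEGJ = EGJ − DGJ + DEJ − DEG.
As a 10×2 matrix over Z this has rank 2, with invariant factors (1,1).

From H_k ≅ ker(∂_k) / im(∂_{k+1}) we obtain:

  H_3: rank ker ∂_3 − rank ∂_4 = (2 − 2) − 0 = 0, and there is no ∂_4, so H_3 = 0.

H_3 ≅ 0.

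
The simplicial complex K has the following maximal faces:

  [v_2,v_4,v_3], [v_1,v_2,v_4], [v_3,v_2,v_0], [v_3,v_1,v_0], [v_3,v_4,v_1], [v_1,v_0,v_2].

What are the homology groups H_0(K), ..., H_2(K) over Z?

Order the vertices as v_0 < v_1 < v_2 < v_3 < v_4. Listing each simplex with vertices in this order, K has dimension 2 with simplices:

  0-simplices (5): [v_0], [v_1], [v_2], [v_3], [v_4]
  1-simplices (9): [v_0,v_1], [v_0,v_2], [v_0,v_3], [v_1,v_2], [v_1,v_3], [v_1,v_4], [v_2,v_3], [v_2,v_4], [v_3,v_4]
  2-simplices (6): [v_0,v_1,v_2], [v_0,v_1,v_3], [v_0,v_2,v_3], [v_1,v_2,v_4], [v_1,v_3,v_4], [v_2,v_3,v_4]

so the chain groups are C_0 ≅ Z^5, C_1 ≅ Z^9, C_2 ≅ Z^6.

The boundary map ∂_1: C_1 → C_0 is given by ∂[p,q] = [q] − [p]. For instance
  ∂[v_1,v_3] = [v_3] − [v_1].
This gives a 5×9 integer matrix of rank 4; reducing to Smith normal form yields diagonal entries (1,1,1,1).

The boundary map ∂_2: C_2 → C_1 acts by ∂[p,q,r] = [q,r] − [p,r] + [p,q]. For instance
  ∂[v_0,v_2,v_3] = [v_2,v_3] − [v_0,v_3] + [v_0,v_2],
  ∂[v_1,v_2,v_4] = [v_2,v_4] − [v_1,v_4] + [v_1,v_2].
As a 9×6 matrix over Z this has rank 5, with invariant factors (1,1,1,1,1).

From H_k ≅ ker(∂_k) / im(∂_{k+1}) we obtain:

  H_0: rank C_0 − rank ∂_1 = 5 − 4 = 1, and the invariant factors of ∂_1 are all 1, so H_0 = Z.
  H_1: rank ker ∂_1 − rank ∂_2 = (9 − 4) − 5 = 0, and the invariant factors of ∂_2 are all 1, so H_1 = 0.
  H_2: rank ker ∂_2 − rank ∂_3 = (6 − 5) − 0 = 1, and there is no ∂_3, so H_2 = Z.

As a check, the Euler characteristic is 5 − 9 + 6 = 2, which agrees with 1 − 0 + 1 = 2.

H_0 = Z,  H_1 = 0,  H_2 = Z.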